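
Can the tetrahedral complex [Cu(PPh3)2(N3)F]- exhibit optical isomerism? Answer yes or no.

no

Only one geometric arrangement is possible.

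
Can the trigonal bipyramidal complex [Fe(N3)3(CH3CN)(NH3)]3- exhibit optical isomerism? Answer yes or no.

no

In a trigonal bipyramid the two axial positions differ from the three equatorial ones.
Working through the distinct placements yields 4 geometric isomers: CH3CN axial, NH3 equatorial; CH3CN axial, NH3 axial; CH3CN equatorial, NH3 equatorial; CH3CN equatorial, NH3 axial.
Each arrangement has an internal mirror plane or centre of symmetry, so none is chiral.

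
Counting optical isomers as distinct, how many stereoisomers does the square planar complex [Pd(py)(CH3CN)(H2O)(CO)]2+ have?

3

In a square planar complex each vertex has one trans partner and two cis neighbours.
Systematic placement gives 3 geometric isomers: (CH3CN/H2O trans, CO/py trans); (CH3CN/py trans, CO/H2O trans); (CH3CN/CO trans, H2O/py trans).
Each arrangement has an internal mirror plane or centre of symmetry, so none is chiral.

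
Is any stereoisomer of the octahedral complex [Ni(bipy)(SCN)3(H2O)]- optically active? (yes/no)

In an octahedral complex each vertex has one trans partner and four cis neighbours.
Each bipy is bidentate and must span two cis positions.
The distinct arrangements are (2 in all): SCN fac; SCN mer.
Each arrangement has an internal mirror plane or centre of symmetry, so none is chiral.

no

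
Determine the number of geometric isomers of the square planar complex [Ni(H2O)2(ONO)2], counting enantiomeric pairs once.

2

A square has two trans pairs of vertices; adjacent vertices are cis.
Working through the distinct placements yields 2 geometric isomers: H2O cis; H2O trans.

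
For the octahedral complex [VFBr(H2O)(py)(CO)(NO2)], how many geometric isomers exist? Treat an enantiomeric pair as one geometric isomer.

15

An octahedron has six vertices in three trans pairs; every non-trans pair is cis.
Systematic enumeration (placing each ligand type in turn and discarding arrangements equivalent by rotation or reflection) gives 15 geometric isomers.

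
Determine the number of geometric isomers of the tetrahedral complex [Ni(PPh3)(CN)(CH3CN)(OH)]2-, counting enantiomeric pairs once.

All four vertices of a tetrahedron are equivalent and mutually adjacent, so cis/trans isomerism cannot arise.
Only one geometric arrangement is possible; it has no improper symmetry element, so it exists as a pair of enantiomers (2 stereoisomers).

1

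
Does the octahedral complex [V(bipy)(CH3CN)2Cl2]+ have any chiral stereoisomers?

Each bipy is bidentate and must span two cis positions.
The distinct arrangements are (3 in all): CH3CN trans, Cl cis; CH3CN cis, Cl cis (chiral); CH3CN cis, Cl trans.
One of these lacks any improper symmetry element and so occurs as an enantiomeric pair, giving 3 + 1 = 4 stereoisomers in total.

yes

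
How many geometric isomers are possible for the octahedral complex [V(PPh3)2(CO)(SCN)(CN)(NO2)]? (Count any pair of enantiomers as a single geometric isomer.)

9

The six octahedral sites form three mutually perpendicular trans pairs.
Systematic enumeration (placing each ligand type in turn and discarding arrangements equivalent by rotation or reflection) gives 9 geometric isomers.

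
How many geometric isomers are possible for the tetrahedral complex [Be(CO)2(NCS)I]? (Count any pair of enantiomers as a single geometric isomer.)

All four vertices of a tetrahedron are equivalent and mutually adjacent, so cis/trans isomerism cannot arise.
Only one geometric arrangement is possible.

1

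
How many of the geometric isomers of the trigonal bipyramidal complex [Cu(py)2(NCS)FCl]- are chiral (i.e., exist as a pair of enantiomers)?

3

In a trigonal bipyramid the two axial positions differ from the three equatorial ones.
Exhaustive case analysis gives 7 geometric isomers.
Of these, 3 lack any improper symmetry element and so occur as enantiomeric pairs, giving 7 + 3 = 10 stereoisomers in total.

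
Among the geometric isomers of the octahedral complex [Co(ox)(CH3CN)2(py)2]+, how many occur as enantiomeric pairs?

1

An octahedron has six vertices in three trans pairs; every non-trans pair is cis.
Each ox is bidentate and must span two cis positions.
Working through the distinct placements yields 3 geometric isomers: CH3CN trans, py cis; CH3CN cis, py trans; CH3CN cis, py cis (chiral).
One of these lacks any improper symmetry element and so occurs as an enantiomeric pair, giving 3 + 1 = 4 stereoisomers in total.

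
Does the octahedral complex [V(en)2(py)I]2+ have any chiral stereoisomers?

yes

In an octahedral complex each vertex has one trans partner and four cis neighbours.
Each en is bidentate and must span two cis positions.
Systematic placement gives 2 geometric isomers: py and I mutually cis (chiral); py and I mutually trans.
One of these lacks any improper symmetry element and so occurs as an enantiomeric pair, giving 2 + 1 = 3 stereoisomers in total.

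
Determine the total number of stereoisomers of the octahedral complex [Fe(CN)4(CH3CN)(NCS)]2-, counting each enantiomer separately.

The six octahedral sites form three mutually perpendicular trans pairs.
Systematic placement gives 2 geometric isomers: CH3CN and NCS mutually cis; CH3CN and NCS mutually trans.
Each arrangement has an internal mirror plane or centre of symmetry, so none is chiral.

2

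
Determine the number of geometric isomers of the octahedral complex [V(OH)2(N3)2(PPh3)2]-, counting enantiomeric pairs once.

5

The distinct arrangements are (5 in all): OH trans, N3 trans, PPh3 trans; OH cis, N3 trans, PPh3 cis; OH cis, N3 cis, PPh3 trans; OH cis, N3 cis, PPh3 cis (chiral); OH trans, N3 cis, PPh3 cis.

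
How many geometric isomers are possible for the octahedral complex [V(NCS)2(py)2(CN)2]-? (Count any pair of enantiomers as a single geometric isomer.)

5

In an octahedral complex each vertex has one trans partner and four cis neighbours.
Working through the distinct placements yields 5 geometric isomers: NCS trans, py trans, CN trans; NCS cis, py cis, CN trans; NCS cis, py trans, CN cis; NCS cis, py cis, CN cis (chiral); NCS trans, py cis, CN cis.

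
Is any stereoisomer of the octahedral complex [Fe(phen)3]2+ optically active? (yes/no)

yes

Each phen is bidentate and must span two cis positions.
Only one geometric arrangement is possible; it has no improper symmetry element, so it exists as a pair of enantiomers (2 stereoisomers).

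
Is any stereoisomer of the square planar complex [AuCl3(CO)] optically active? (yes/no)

Only one geometric arrangement is possible.

no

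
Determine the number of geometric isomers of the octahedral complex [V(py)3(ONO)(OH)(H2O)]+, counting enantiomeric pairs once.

Working through the distinct placements yields 4 geometric isomers: py mer (3 arrangements); py fac (chiral).

4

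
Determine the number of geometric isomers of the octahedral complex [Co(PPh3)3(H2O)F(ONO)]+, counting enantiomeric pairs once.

In an octahedral complex each vertex has one trans partner and four cis neighbours.
Systematic placement gives 4 geometric isomers: PPh3 mer (3 arrangements); PPh3 fac (chiral).

4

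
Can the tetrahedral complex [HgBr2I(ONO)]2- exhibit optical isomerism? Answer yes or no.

no

All four vertices of a tetrahedron are equivalent and mutually adjacent, so cis/trans isomerism cannot arise.
Only one geometric arrangement is possible.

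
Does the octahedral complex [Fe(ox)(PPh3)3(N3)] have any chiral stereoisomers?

An octahedron has six vertices in three trans pairs; every non-trans pair is cis.
Each ox is bidentate and must span two cis positions.
The distinct arrangements are (2 in all): PPh3 fac; PPh3 mer.
Each arrangement has an internal mirror plane or centre of symmetry, so none is chiral.

no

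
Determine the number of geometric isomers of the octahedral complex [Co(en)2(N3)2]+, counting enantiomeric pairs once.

In an octahedral complex each vertex has one trans partner and four cis neighbours.
Each en is bidentate and must span two cis positions.
Working through the distinct placements yields 2 geometric isomers: N3 trans; N3 cis (chiral).

2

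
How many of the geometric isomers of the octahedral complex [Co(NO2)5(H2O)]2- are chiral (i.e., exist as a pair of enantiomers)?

0

The six octahedral sites form three mutually perpendicular trans pairs.
Only one geometric arrangement is possible.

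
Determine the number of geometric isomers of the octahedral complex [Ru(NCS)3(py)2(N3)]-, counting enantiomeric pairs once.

3

An octahedron has six vertices in three trans pairs; every non-trans pair is cis.
Working through the distinct placements yields 3 geometric isomers: NCS mer, py trans; NCS fac, py cis; NCS mer, py cis.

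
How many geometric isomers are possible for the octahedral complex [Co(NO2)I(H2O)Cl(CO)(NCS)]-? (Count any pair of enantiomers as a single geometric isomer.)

15

Systematic enumeration (placing each ligand type in turn and discarding arrangements equivalent by rotation or reflection) gives 15 geometric isomers.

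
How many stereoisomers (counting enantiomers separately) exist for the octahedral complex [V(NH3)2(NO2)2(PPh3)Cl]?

The six octahedral sites form three mutually perpendicular trans pairs.
There are 6 geometric isomers: NH3 cis, NO2 cis (3 arrangements, 2 chiral); NH3 cis, NO2 trans; NH3 trans, NO2 cis; NH3 trans, NO2 trans.
Of these, 2 lack any improper symmetry element and so occur as enantiomeric pairs, giving 6 + 2 = 8 stereoisomers in total.

8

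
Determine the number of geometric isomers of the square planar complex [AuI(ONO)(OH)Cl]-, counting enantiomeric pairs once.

A square has two trans pairs of vertices; adjacent vertices are cis.
Systematic placement gives 3 geometric isomers: (Cl/OH trans, I/ONO trans); (Cl/ONO trans, I/OH trans); (Cl/I trans, OH/ONO trans).

3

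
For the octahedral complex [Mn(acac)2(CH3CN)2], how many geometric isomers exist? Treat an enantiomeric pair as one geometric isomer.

2

The six octahedral sites form three mutually perpendicular trans pairs.
Each acac is bidentate and must span two cis positions.
Systematic placement gives 2 geometric isomers: CH3CN trans; CH3CN cis (chiral).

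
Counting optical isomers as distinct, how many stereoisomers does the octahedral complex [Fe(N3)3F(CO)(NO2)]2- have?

There are 4 geometric isomers: N3 mer (3 arrangements); N3 fac (chiral).
One of these lacks any improper symmetry element and so occurs as an enantiomeric pair, giving 4 + 1 = 5 stereoisomers in total.

5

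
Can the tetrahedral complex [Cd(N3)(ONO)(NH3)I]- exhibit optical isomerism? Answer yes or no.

All four vertices of a tetrahedron are equivalent and mutually adjacent, so cis/trans isomerism cannot arise.
Only one geometric arrangement is possible; it has no improper symmetry element, so it exists as a pair of enantiomers (2 stereoisomers).

yes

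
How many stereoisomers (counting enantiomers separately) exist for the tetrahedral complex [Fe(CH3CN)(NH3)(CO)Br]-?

In a tetrahedral complex all four positions are equivalent and every pair of ligands is adjacent — there is no cis/trans distinction.
Only one geometric arrangement is possible; it has no improper symmetry element, so it exists as a pair of enantiomers (2 stereoisomers).

2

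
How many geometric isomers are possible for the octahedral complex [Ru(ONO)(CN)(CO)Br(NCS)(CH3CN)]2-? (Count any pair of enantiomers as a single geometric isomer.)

15

In an octahedral complex each vertex has one trans partner and four cis neighbours.
Exhaustive case analysis gives 15 geometric isomers.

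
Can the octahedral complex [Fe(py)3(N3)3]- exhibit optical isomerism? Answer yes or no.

no

The six octahedral sites form three mutually perpendicular trans pairs.
The distinct arrangements are (2 in all): py mer; py fac.
Each arrangement has an internal mirror plane or centre of symmetry, so none is chiral.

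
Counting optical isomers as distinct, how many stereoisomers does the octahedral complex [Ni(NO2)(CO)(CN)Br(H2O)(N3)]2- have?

Placing the ligands in turn and identifying arrangements related by rotation or reflection leaves 15 distinct geometric isomers.
Of these, 15 lack any improper symmetry element and so occur as enantiomeric pairs, giving 15 + 15 = 30 stereoisomers in total.

30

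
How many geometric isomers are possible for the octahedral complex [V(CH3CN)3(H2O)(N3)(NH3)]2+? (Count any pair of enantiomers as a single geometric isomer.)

There are 4 geometric isomers: CH3CN mer (3 arrangements); CH3CN fac (chiral).

4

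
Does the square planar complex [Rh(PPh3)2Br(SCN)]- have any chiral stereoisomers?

In a square planar complex each vertex has one trans partner and two cis neighbours.
Systematic placement gives 2 geometric isomers: PPh3 cis; PPh3 trans.
Each arrangement has an internal mirror plane or centre of symmetry, so none is chiral.

no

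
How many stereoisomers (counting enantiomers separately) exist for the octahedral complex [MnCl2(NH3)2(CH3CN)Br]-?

8

The six octahedral sites form three mutually perpendicular trans pairs.
There are 6 geometric isomers: Cl trans, NH3 trans; Cl cis, NH3 cis (3 arrangements, 2 chiral); Cl cis, NH3 trans; Cl trans, NH3 cis.
Of these, 2 lack any improper symmetry element and so occur as enantiomeric pairs, giving 6 + 2 = 8 stereoisomers in total.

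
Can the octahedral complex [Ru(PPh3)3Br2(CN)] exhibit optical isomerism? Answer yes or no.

no

An octahedron has six vertices in three trans pairs; every non-trans pair is cis.
Working through the distinct placements yields 3 geometric isomers: PPh3 mer, Br trans; PPh3 mer, Br cis; PPh3 fac, Br cis.
Each arrangement has an internal mirror plane or centre of symmetry, so none is chiral.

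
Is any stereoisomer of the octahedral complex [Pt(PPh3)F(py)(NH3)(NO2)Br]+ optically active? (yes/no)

yes

Placing the ligands in turn and identifying arrangements related by rotation or reflection leaves 15 distinct geometric isomers.
Of these, 15 lack any improper symmetry element and so occur as enantiomeric pairs, giving 15 + 15 = 30 stereoisomers in total.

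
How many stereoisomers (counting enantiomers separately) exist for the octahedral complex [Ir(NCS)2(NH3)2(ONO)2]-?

Working through the distinct placements yields 5 geometric isomers: NCS trans, NH3 trans, ONO trans; NCS trans, NH3 cis, ONO cis; NCS cis, NH3 cis, ONO trans; NCS cis, NH3 cis, ONO cis (chiral); NCS cis, NH3 trans, ONO cis.
One of these lacks any improper symmetry element and so occurs as an enantiomeric pair, giving 5 + 1 = 6 stereoisomers in total.

6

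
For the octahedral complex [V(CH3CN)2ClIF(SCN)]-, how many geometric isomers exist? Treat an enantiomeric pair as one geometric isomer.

9

The six octahedral sites form three mutually perpendicular trans pairs.
Exhaustive case analysis gives 9 geometric isomers.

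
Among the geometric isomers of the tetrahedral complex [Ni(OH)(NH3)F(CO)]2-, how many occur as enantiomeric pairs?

1

All four vertices of a tetrahedron are equivalent and mutually adjacent, so cis/trans isomerism cannot arise.
Only one geometric arrangement is possible; it has no improper symmetry element, so it exists as a pair of enantiomers (2 stereoisomers).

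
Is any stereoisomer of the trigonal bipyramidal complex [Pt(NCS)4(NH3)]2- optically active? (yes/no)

In a trigonal bipyramid the two axial positions differ from the three equatorial ones.
Working through the distinct placements yields 2 geometric isomers: NH3 equatorial; NH3 axial.
Each arrangement has an internal mirror plane or centre of symmetry, so none is chiral.

no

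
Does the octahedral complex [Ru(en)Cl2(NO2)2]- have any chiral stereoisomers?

The six octahedral sites form three mutually perpendicular trans pairs.
Each en is bidentate and must span two cis positions.
Systematic placement gives 3 geometric isomers: Cl trans, NO2 cis; Cl cis, NO2 cis (chiral); Cl cis, NO2 trans.
One of these lacks any improper symmetry element and so occurs as an enantiomeric pair, giving 3 + 1 = 4 stereoisomers in total.

yes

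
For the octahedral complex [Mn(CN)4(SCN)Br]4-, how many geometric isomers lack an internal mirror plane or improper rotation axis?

An octahedron has six vertices in three trans pairs; every non-trans pair is cis.
There are 2 geometric isomers: SCN and Br mutually cis; SCN and Br mutually trans.
Each arrangement has an internal mirror plane or centre of symmetry, so none is chiral.

0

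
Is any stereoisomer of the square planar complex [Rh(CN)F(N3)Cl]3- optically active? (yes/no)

A square has two trans pairs of vertices; adjacent vertices are cis.
Systematic placement gives 3 geometric isomers: (CN/F trans, Cl/N3 trans); (CN/N3 trans, Cl/F trans); (CN/Cl trans, F/N3 trans).
Each arrangement has an internal mirror plane or centre of symmetry, so none is chiral.

no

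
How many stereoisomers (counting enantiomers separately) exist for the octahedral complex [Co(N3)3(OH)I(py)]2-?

5

The six octahedral sites form three mutually perpendicular trans pairs.
Systematic placement gives 4 geometric isomers: N3 mer (3 arrangements); N3 fac (chiral).
One of these lacks any improper symmetry element and so occurs as an enantiomeric pair, giving 4 + 1 = 5 stereoisomers in total.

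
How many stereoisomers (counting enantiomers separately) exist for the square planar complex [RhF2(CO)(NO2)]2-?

2

In a square planar complex each vertex has one trans partner and two cis neighbours.
The distinct arrangements are (2 in all): F cis; F trans.
Each arrangement has an internal mirror plane or centre of symmetry, so none is chiral.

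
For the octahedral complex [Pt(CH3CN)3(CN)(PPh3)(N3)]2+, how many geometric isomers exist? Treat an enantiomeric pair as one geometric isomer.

4

In an octahedral complex each vertex has one trans partner and four cis neighbours.
There are 4 geometric isomers: CH3CN mer (3 arrangements); CH3CN fac (chiral).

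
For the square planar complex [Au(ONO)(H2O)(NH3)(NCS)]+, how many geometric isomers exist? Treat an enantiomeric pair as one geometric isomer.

The distinct arrangements are (3 in all): (H2O/NH3 trans, NCS/ONO trans); (H2O/ONO trans, NCS/NH3 trans); (H2O/NCS trans, NH3/ONO trans).

3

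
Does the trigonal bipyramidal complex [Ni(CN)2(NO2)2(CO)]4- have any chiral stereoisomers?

yes

In a trigonal bipyramid the two axial positions differ from the three equatorial ones.
Placing the ligands in turn and identifying arrangements related by rotation or reflection leaves 5 distinct geometric isomers.
One of these lacks any improper symmetry element and so occurs as an enantiomeric pair, giving 5 + 1 = 6 stereoisomers in total.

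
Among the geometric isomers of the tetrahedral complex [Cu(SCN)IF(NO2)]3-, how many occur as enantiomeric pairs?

In a tetrahedral complex all four positions are equivalent and every pair of ligands is adjacent — there is no cis/trans distinction.
Only one geometric arrangement is possible; it has no improper symmetry element, so it exists as a pair of enantiomers (2 stereoisomers).

1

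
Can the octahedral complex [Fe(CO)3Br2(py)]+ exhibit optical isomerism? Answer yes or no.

An octahedron has six vertices in three trans pairs; every non-trans pair is cis.
The distinct arrangements are (3 in all): CO mer, Br trans; CO fac, Br cis; CO mer, Br cis.
Each arrangement has an internal mirror plane or centre of symmetry, so none is chiral.

no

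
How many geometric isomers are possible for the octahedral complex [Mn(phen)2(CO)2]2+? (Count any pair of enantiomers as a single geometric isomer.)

2

An octahedron has six vertices in three trans pairs; every non-trans pair is cis.
Each phen is bidentate and must span two cis positions.
Systematic placement gives 2 geometric isomers: CO trans; CO cis (chiral).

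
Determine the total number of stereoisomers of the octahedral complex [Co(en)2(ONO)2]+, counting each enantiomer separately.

3

The six octahedral sites form three mutually perpendicular trans pairs.
Each en is bidentate and must span two cis positions.
There are 2 geometric isomers: ONO trans; ONO cis (chiral).
One of these lacks any improper symmetry element and so occurs as an enantiomeric pair, giving 2 + 1 = 3 stereoisomers in total.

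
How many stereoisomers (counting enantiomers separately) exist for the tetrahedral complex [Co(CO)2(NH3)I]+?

Only one geometric arrangement is possible.

1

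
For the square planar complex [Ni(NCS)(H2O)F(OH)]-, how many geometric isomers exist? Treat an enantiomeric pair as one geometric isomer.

A square has two trans pairs of vertices; adjacent vertices are cis.
There are 3 geometric isomers: (F/NCS trans, H2O/OH trans); (F/OH trans, H2O/NCS trans); (F/H2O trans, NCS/OH trans).

3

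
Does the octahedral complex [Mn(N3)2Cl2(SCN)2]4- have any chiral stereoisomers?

The six octahedral sites form three mutually perpendicular trans pairs.
Working through the distinct placements yields 5 geometric isomers: N3 trans, Cl trans, SCN trans; N3 cis, Cl trans, SCN cis; N3 cis, Cl cis, SCN trans; N3 cis, Cl cis, SCN cis (chiral); N3 trans, Cl cis, SCN cis.
One of these lacks any improper symmetry element and so occurs as an enantiomeric pair, giving 5 + 1 = 6 stereoisomers in total.

yes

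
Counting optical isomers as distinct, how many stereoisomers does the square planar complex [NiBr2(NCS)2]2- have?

A square has two trans pairs of vertices; adjacent vertices are cis.
The distinct arrangements are (2 in all): Br cis; Br trans.
Each arrangement has an internal mirror plane or centre of symmetry, so none is chiral.

2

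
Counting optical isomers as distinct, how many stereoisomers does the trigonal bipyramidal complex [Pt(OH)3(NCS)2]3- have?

A trigonal bipyramid has two axial and three equatorial sites, which are chemically inequivalent.
Systematic placement gives 3 geometric isomers: NCS both axial; NCS one axial, one equatorial; NCS both equatorial.
Each arrangement has an internal mirror plane or centre of symmetry, so none is chiral.

3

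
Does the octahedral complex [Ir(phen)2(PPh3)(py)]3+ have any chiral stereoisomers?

yes

Each phen is bidentate and must span two cis positions.
There are 2 geometric isomers: PPh3 and py mutually cis (chiral); PPh3 and py mutually trans.
One of these lacks any improper symmetry element and so occurs as an enantiomeric pair, giving 2 + 1 = 3 stereoisomers in total.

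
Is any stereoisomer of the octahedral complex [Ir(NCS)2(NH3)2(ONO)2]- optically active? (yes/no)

The six octahedral sites form three mutually perpendicular trans pairs.
Systematic placement gives 5 geometric isomers: NCS trans, NH3 trans, ONO trans; NCS trans, NH3 cis, ONO cis; NCS cis, NH3 cis, ONO trans; NCS cis, NH3 cis, ONO cis (chiral); NCS cis, NH3 trans, ONO cis.
One of these lacks any improper symmetry element and so occurs as an enantiomeric pair, giving 5 + 1 = 6 stereoisomers in total.

yes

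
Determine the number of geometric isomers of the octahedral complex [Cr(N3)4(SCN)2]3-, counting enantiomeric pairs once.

The six octahedral sites form three mutually perpendicular trans pairs.
There are 2 geometric isomers: SCN trans; SCN cis.

2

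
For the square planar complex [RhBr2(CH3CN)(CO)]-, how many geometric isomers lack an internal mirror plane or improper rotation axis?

There are 2 geometric isomers: Br cis; Br trans.
Each arrangement has an internal mirror plane or centre of symmetry, so none is chiral.

0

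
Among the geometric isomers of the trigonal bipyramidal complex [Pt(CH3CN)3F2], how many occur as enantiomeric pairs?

A trigonal bipyramid has two axial and three equatorial sites, which are chemically inequivalent.
The distinct arrangements are (3 in all): F both equatorial; F one axial, one equatorial; F both axial.
Each arrangement has an internal mirror plane or centre of symmetry, so none is chiral.

0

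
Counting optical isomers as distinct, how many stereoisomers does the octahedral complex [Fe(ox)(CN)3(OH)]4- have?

2

Each ox is bidentate and must span two cis positions.
There are 2 geometric isomers: CN mer; CN fac.
Each arrangement has an internal mirror plane or centre of symmetry, so none is chiral.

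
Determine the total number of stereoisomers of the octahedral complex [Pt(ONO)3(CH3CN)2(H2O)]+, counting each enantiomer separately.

3

An octahedron has six vertices in three trans pairs; every non-trans pair is cis.
Working through the distinct placements yields 3 geometric isomers: ONO mer, CH3CN trans; ONO mer, CH3CN cis; ONO fac, CH3CN cis.
Each arrangement has an internal mirror plane or centre of symmetry, so none is chiral.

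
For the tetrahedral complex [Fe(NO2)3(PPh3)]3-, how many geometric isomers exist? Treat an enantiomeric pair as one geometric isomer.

1

In a tetrahedral complex all four positions are equivalent and every pair of ligands is adjacent — there is no cis/trans distinction.
Only one geometric arrangement is possible.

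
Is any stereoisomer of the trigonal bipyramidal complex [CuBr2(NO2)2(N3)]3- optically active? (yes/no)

In a trigonal bipyramid the two axial positions differ from the three equatorial ones.
Systematic enumeration (placing each ligand type in turn and discarding arrangements equivalent by rotation or reflection) gives 5 geometric isomers.
One of these lacks any improper symmetry element and so occurs as an enantiomeric pair, giving 5 + 1 = 6 stereoisomers in total.

yes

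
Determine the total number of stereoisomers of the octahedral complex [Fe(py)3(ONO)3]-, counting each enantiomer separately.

There are 2 geometric isomers: py mer; py fac.
Each arrangement has an internal mirror plane or centre of symmetry, so none is chiral.

2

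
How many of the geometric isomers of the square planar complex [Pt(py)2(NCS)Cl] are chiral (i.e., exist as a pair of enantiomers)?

A square has two trans pairs of vertices; adjacent vertices are cis.
There are 2 geometric isomers: py cis; py trans.
Each arrangement has an internal mirror plane or centre of symmetry, so none is chiral.

0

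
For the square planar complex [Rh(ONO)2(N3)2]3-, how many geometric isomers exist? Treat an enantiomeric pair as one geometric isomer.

A square has two trans pairs of vertices; adjacent vertices are cis.
Working through the distinct placements yields 2 geometric isomers: ONO cis; ONO trans.

2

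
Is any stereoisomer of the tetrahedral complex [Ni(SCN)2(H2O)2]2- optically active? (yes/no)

All four vertices of a tetrahedron are equivalent and mutually adjacent, so cis/trans isomerism cannot arise.
Only one geometric arrangement is possible.

no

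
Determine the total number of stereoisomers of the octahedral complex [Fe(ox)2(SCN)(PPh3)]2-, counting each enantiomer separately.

3

An octahedron has six vertices in three trans pairs; every non-trans pair is cis.
Each ox is bidentate and must span two cis positions.
The distinct arrangements are (2 in all): SCN and PPh3 mutually trans; SCN and PPh3 mutually cis (chiral).
One of these lacks any improper symmetry element and so occurs as an enantiomeric pair, giving 2 + 1 = 3 stereoisomers in total.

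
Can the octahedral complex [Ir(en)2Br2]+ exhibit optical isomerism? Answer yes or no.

yes

An octahedron has six vertices in three trans pairs; every non-trans pair is cis.
Each en is bidentate and must span two cis positions.
There are 2 geometric isomers: Br trans; Br cis (chiral).
One of these lacks any improper symmetry element and so occurs as an enantiomeric pair, giving 2 + 1 = 3 stereoisomers in total.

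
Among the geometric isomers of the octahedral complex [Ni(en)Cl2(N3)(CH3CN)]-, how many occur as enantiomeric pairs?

The six octahedral sites form three mutually perpendicular trans pairs.
Each en is bidentate and must span two cis positions.
Systematic placement gives 4 geometric isomers: Cl cis (3 arrangements, 2 chiral); Cl trans.
Of these, 2 lack any improper symmetry element and so occur as enantiomeric pairs, giving 4 + 2 = 6 stereoisomers in total.

2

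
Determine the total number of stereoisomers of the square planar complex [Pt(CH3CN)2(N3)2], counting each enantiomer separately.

A square has two trans pairs of vertices; adjacent vertices are cis.
Systematic placement gives 2 geometric isomers: CH3CN cis; CH3CN trans.
Each arrangement has an internal mirror plane or centre of symmetry, so none is chiral.

2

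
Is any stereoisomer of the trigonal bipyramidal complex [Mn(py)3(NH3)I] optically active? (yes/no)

There are 4 geometric isomers: NH3 axial, I axial; NH3 equatorial, I axial; NH3 axial, I equatorial; NH3 equatorial, I equatorial.
Each arrangement has an internal mirror plane or centre of symmetry, so none is chiral.

no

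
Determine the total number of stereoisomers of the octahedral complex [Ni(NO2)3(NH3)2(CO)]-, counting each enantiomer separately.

3

The six octahedral sites form three mutually perpendicular trans pairs.
Working through the distinct placements yields 3 geometric isomers: NO2 mer, NH3 cis; NO2 mer, NH3 trans; NO2 fac, NH3 cis.
Each arrangement has an internal mirror plane or centre of symmetry, so none is chiral.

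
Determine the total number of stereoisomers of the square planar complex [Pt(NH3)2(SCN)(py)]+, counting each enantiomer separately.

2

A square has two trans pairs of vertices; adjacent vertices are cis.
There are 2 geometric isomers: NH3 cis; NH3 trans.
Each arrangement has an internal mirror plane or centre of symmetry, so none is chiral.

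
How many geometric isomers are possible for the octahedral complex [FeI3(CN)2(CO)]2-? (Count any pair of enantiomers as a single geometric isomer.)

The distinct arrangements are (3 in all): I mer, CN trans; I mer, CN cis; I fac, CN cis.

3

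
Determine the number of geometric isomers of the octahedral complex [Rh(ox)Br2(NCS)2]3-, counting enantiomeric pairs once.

3

An octahedron has six vertices in three trans pairs; every non-trans pair is cis.
Each ox is bidentate and must span two cis positions.
Systematic placement gives 3 geometric isomers: Br trans, NCS cis; Br cis, NCS cis (chiral); Br cis, NCS trans.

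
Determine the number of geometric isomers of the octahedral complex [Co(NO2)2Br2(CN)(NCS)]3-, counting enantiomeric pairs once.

There are 6 geometric isomers: NO2 trans, Br trans; NO2 cis, Br trans; NO2 trans, Br cis; NO2 cis, Br cis (3 arrangements, 2 chiral).

6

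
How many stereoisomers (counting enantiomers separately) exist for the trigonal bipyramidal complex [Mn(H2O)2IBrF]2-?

10

A trigonal bipyramid has two axial and three equatorial sites, which are chemically inequivalent.
Systematic enumeration (placing each ligand type in turn and discarding arrangements equivalent by rotation or reflection) gives 7 geometric isomers.
Of these, 3 lack any improper symmetry element and so occur as enantiomeric pairs, giving 7 + 3 = 10 stereoisomers in total.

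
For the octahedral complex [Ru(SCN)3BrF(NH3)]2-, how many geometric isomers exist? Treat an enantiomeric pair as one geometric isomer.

In an octahedral complex each vertex has one trans partner and four cis neighbours.
Systematic placement gives 4 geometric isomers: SCN mer (3 arrangements); SCN fac (chiral).

4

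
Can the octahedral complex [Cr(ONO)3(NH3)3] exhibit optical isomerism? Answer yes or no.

Working through the distinct placements yields 2 geometric isomers: ONO mer; ONO fac.
Each arrangement has an internal mirror plane or centre of symmetry, so none is chiral.

no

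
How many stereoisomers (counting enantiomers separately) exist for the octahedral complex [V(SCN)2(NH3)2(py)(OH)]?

There are 6 geometric isomers: SCN cis, NH3 trans; SCN trans, NH3 trans; SCN cis, NH3 cis (3 arrangements, 2 chiral); SCN trans, NH3 cis.
Of these, 2 lack any improper symmetry element and so occur as enantiomeric pairs, giving 6 + 2 = 8 stereoisomers in total.

8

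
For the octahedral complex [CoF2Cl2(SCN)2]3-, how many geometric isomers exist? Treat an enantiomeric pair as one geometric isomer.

In an octahedral complex each vertex has one trans partner and four cis neighbours.
Working through the distinct placements yields 5 geometric isomers: F trans, Cl trans, SCN trans; F cis, Cl trans, SCN cis; F cis, Cl cis, SCN trans; F cis, Cl cis, SCN cis (chiral); F trans, Cl cis, SCN cis.

5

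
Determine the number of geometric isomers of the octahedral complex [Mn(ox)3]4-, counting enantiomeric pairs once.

The six octahedral sites form three mutually perpendicular trans pairs.
Each ox is bidentate and must span two cis positions.
Only one geometric arrangement is possible; it has no improper symmetry element, so it exists as a pair of enantiomers (2 stereoisomers).

1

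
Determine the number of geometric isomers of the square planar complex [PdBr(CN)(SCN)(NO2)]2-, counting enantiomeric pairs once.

In a square planar complex each vertex has one trans partner and two cis neighbours.
Systematic placement gives 3 geometric isomers: (Br/NO2 trans, CN/SCN trans); (Br/SCN trans, CN/NO2 trans); (Br/CN trans, NO2/SCN trans).

3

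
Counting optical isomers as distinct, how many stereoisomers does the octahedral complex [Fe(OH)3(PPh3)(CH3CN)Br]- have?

The six octahedral sites form three mutually perpendicular trans pairs.
The distinct arrangements are (4 in all): OH mer (3 arrangements); OH fac (chiral).
One of these lacks any improper symmetry element and so occurs as an enantiomeric pair, giving 4 + 1 = 5 stereoisomers in total.

5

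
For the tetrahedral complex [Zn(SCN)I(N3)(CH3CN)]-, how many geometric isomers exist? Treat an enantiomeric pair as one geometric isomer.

All four vertices of a tetrahedron are equivalent and mutually adjacent, so cis/trans isomerism cannot arise.
Only one geometric arrangement is possible; it has no improper symmetry element, so it exists as a pair of enantiomers (2 stereoisomers).

1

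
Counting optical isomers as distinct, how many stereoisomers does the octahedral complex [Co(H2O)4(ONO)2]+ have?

In an octahedral complex each vertex has one trans partner and four cis neighbours.
There are 2 geometric isomers: ONO trans; ONO cis.
Each arrangement has an internal mirror plane or centre of symmetry, so none is chiral.

2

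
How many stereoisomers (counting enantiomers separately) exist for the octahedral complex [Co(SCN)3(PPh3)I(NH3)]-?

5

Systematic placement gives 4 geometric isomers: SCN mer (3 arrangements); SCN fac (chiral).
One of these lacks any improper symmetry element and so occurs as an enantiomeric pair, giving 4 + 1 = 5 stereoisomers in total.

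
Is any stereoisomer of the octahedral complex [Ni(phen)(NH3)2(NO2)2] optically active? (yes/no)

Each phen is bidentate and must span two cis positions.
The distinct arrangements are (3 in all): NH3 trans, NO2 cis; NH3 cis, NO2 cis (chiral); NH3 cis, NO2 trans.
One of these lacks any improper symmetry element and so occurs as an enantiomeric pair, giving 3 + 1 = 4 stereoisomers in total.

yes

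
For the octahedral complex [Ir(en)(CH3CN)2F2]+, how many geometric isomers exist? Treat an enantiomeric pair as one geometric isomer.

3

An octahedron has six vertices in three trans pairs; every non-trans pair is cis.
Each en is bidentate and must span two cis positions.
Working through the distinct placements yields 3 geometric isomers: CH3CN trans, F cis; CH3CN cis, F cis (chiral); CH3CN cis, F trans.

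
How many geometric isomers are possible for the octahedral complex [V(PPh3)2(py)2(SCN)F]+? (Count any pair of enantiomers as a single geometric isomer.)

6

Systematic placement gives 6 geometric isomers: PPh3 cis, py trans; PPh3 cis, py cis (3 arrangements, 2 chiral); PPh3 trans, py trans; PPh3 trans, py cis.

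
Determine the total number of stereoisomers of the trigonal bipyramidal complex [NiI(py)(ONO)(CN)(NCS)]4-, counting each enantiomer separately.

In a trigonal bipyramid the two axial positions differ from the three equatorial ones.
Exhaustive case analysis gives 10 geometric isomers.
Of these, 10 lack any improper symmetry element and so occur as enantiomeric pairs, giving 10 + 10 = 20 stereoisomers in total.

20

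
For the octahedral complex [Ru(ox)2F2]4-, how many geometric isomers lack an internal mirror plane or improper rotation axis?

Each ox is bidentate and must span two cis positions.
There are 2 geometric isomers: F trans; F cis (chiral).
One of these lacks any improper symmetry element and so occurs as an enantiomeric pair, giving 2 + 1 = 3 stereoisomers in total.

1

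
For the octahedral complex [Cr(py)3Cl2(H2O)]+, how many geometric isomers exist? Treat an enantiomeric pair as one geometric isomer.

The six octahedral sites form three mutually perpendicular trans pairs.
Systematic placement gives 3 geometric isomers: py mer, Cl trans; py mer, Cl cis; py fac, Cl cis.

3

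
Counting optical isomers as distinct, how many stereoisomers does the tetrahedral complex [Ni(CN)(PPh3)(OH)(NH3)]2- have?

In a tetrahedral complex all four positions are equivalent and every pair of ligands is adjacent — there is no cis/trans distinction.
Only one geometric arrangement is possible; it has no improper symmetry element, so it exists as a pair of enantiomers (2 stereoisomers).

2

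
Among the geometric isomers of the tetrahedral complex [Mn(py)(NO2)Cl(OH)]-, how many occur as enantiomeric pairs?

1

Only one geometric arrangement is possible; it has no improper symmetry element, so it exists as a pair of enantiomers (2 stereoisomers).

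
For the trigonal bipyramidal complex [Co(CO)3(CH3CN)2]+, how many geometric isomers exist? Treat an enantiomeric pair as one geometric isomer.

3

There are 3 geometric isomers: CH3CN both axial; CH3CN one axial, one equatorial; CH3CN both equatorial.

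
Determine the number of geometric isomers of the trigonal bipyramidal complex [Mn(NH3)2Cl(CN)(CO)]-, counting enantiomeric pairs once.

7

Systematic enumeration (placing each ligand type in turn and discarding arrangements equivalent by rotation or reflection) gives 7 geometric isomers.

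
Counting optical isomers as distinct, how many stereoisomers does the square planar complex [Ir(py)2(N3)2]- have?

2

In a square planar complex each vertex has one trans partner and two cis neighbours.
There are 2 geometric isomers: py cis; py trans.
Each arrangement has an internal mirror plane or centre of symmetry, so none is chiral.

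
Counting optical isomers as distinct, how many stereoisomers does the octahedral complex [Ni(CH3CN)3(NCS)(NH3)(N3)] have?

The six octahedral sites form three mutually perpendicular trans pairs.
The distinct arrangements are (4 in all): CH3CN mer (3 arrangements); CH3CN fac (chiral).
One of these lacks any improper symmetry element and so occurs as an enantiomeric pair, giving 4 + 1 = 5 stereoisomers in total.

5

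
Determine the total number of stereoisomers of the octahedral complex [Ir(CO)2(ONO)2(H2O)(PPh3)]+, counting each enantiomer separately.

8

In an octahedral complex each vertex has one trans partner and four cis neighbours.
There are 6 geometric isomers: CO trans, ONO cis; CO trans, ONO trans; CO cis, ONO cis (3 arrangements, 2 chiral); CO cis, ONO trans.
Of these, 2 lack any improper symmetry element and so occur as enantiomeric pairs, giving 6 + 2 = 8 stereoisomers in total.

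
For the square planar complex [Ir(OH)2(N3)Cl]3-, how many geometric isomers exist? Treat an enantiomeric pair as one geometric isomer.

2

The distinct arrangements are (2 in all): OH cis; OH trans.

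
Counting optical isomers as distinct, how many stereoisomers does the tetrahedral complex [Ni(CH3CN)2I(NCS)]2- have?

All four vertices of a tetrahedron are equivalent and mutually adjacent, so cis/trans isomerism cannot arise.
Only one geometric arrangement is possible.

1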